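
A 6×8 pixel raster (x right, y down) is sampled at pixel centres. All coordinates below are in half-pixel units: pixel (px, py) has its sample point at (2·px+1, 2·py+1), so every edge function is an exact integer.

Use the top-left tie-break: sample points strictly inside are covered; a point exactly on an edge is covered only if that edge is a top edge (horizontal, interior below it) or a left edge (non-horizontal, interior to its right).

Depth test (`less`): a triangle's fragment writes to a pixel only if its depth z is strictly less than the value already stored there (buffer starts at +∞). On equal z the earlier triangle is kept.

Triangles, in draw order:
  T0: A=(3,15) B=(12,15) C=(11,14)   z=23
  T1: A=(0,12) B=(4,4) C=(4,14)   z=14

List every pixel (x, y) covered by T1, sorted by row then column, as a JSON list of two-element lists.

T0:
  2·area = 9  (B↔C swapped to make it positive)
  edge (3, 15)→(11, 14): d=(8,-1) top-left  bias=+0
  edge (11, 14)→(12, 15): d=(1,1) right/bottom  bias=-1
  edge (12, 15)→(3, 15): d=(-9,0) right/bottom  bias=-1
    (0,7)@(1, 15): e=[-2,11,0] → ·  [on edge]
    (1,7)@(3, 15): e=[0,9,0] → ·  [on edge]
    (2,7)@(5, 15): e=[2,7,0] → ·  [on edge]
    (3,7)@(7, 15): e=[4,5,0] → ·  [on edge]
    (4,7)@(9, 15): e=[6,3,0] → ·  [on edge]
    (5,7)@(11, 15): e=[8,1,0] → ·  [on edge]
  covered (0 px):
    · · · · · ·
    · · · · · ·
    · · · · · ·
    · · · · · ·
    · · · · · ·
    · · · · · ·
    · · · · · ·
    · · · · · ·
T1:
  2·area = 40
  edge (0, 12)→(4, 4): d=(4,-8) top-left  bias=+0
  edge (4, 4)→(4, 14): d=(0,10) right/bottom  bias=-1
  edge (4, 14)→(0, 12): d=(-4,-2) top-left  bias=+0
    (1,3)@(3, 7): e=[4,10,26] → #
    (2,3)@(5, 7): e=[20,-10,30] → ·
    (1,4)@(3, 9): e=[12,10,18] → #
    (2,4)@(5, 9): e=[28,-10,22] → ·
    (0,5)@(1, 11): e=[4,30,6] → #
    (2,5)@(5, 11): e=[36,-10,14] → ·
    (0,6)@(1, 13): e=[12,30,-2] → ·
    (1,6)@(3, 13): e=[28,10,2] → #
    (2,6)@(5, 13): e=[44,-10,6] → ·
    (1,7)@(3, 15): e=[36,10,-6] → ·
  covered (5 px):
    · · · · · ·
    · · · · · ·
    · · · · · ·
    · # · · · ·
    · # · · · ·
    # # · · · ·
    · # · · · ·
    · · · · · ·

Final: [[1,3],[1,4],[0,5],[1,5],[1,6]]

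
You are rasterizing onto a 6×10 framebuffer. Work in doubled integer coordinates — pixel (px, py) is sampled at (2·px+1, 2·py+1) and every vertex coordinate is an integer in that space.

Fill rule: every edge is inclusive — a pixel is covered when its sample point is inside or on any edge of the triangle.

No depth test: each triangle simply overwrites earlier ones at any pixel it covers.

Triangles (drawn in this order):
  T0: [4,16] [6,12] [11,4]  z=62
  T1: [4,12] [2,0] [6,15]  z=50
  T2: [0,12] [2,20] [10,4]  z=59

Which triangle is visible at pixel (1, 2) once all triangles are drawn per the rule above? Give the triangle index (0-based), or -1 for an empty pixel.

T0:
  2·area = 4
  edge (4, 16)→(6, 12): d=(2,-4) inclusive
  edge (6, 12)→(11, 4): d=(5,-8) inclusive
  edge (11, 4)→(4, 16): d=(-7,12) inclusive
  covered (0 px):
    . . . . . .
    . . . . . .
    . . . . . .
    . . . . . .
    . . . . . .
    . . . . . .
    . . . . . .
    . . . . . .
    . . . . . .
    . . . . . .
T1:
  2·area = 18
  edge (4, 12)→(2, 0): d=(-2,-12) inclusive
  edge (2, 0)→(6, 15): d=(4,15) inclusive
  edge (6, 15)→(4, 12): d=(-2,-3) inclusive
    (1,2)@(3, 5): e=[2,5,11] → X
    (2,2)@(5, 5): e=[26,-25,17] → .
    (1,3)@(3, 7): e=[-2,13,7] → .
    (2,6)@(5, 13): e=[10,7,1] → X
    (3,6)@(7, 13): e=[34,-23,7] → .
    (2,7)@(5, 15): e=[6,15,-3] → .
  covered (2 px):
    . . . . . .
    . . . . . .
    . X . . . .
    . . . . . .
    . . . . . .
    . . . . . .
    . . X . . .
    . . . . . .
    . . . . . .
    . . . . . .
T2:
  2·area = 96  (B↔C swapped to make it positive)
  edge (0, 12)→(10, 4): d=(10,-8) inclusive
  edge (10, 4)→(2, 20): d=(-8,16) inclusive
  edge (2, 20)→(0, 12): d=(-2,-8) inclusive
    (4,2)@(9, 5): e=[2,8,86] → X
    (5,2)@(11, 5): e=[18,-24,102] → .
    (3,3)@(7, 7): e=[6,24,66] → X
    (4,3)@(9, 7): e=[22,-8,82] → .
    (2,4)@(5, 9): e=[10,40,46] → X
    (4,4)@(9, 9): e=[42,-24,78] → .
    (1,5)@(3, 11): e=[14,56,26] → X
    (3,5)@(7, 11): e=[46,-8,58] → .
    (0,6)@(1, 13): e=[18,72,6] → X
    (3,6)@(7, 13): e=[66,-24,54] → .
    (0,7)@(1, 15): e=[38,56,2] → X
    (2,7)@(5, 15): e=[70,-8,34] → .
  covered (12 px):
    . . . . . .
    . . . . . .
    . . . . X .
    . . . X . .
    . . X X . .
    . X X . . .
    X X X . . .
    X X . . . .
    . X . . . .
    . . . . . .

Z-buffer (winner per pixel, '.' = empty):
  . . . . . .
  . . . . . .
  . 1 . . 2 .
  . . . 2 . .
  . . 2 2 . .
  . 2 2 . . .
  2 2 2 . . .
  2 2 . . . .
  . 2 . . . .
  . . . . . .

Final: 1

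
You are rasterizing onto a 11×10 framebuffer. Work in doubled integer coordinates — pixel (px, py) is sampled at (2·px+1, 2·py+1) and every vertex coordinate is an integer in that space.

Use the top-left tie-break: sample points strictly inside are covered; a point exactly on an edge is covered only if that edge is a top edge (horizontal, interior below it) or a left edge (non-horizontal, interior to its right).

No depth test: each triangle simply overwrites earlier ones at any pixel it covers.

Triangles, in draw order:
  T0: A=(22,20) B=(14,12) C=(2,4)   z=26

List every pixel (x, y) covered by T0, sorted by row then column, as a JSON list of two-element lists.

T0:
  2·area = 32  (B↔C swapped to make it positive)
  edge (22, 20)→(2, 4): d=(-20,-16) top-left  bias=+0
  edge (2, 4)→(14, 12): d=(12,8) right/bottom  bias=-1
  edge (14, 12)→(22, 20): d=(8,8) right/bottom  bias=-1
    (1,0)@(3, 1): e=[76,-44,0] → ·  [on edge]
    (2,1)@(5, 3): e=[68,-36,0] → ·  [on edge]
    (3,2)@(7, 5): e=[60,-28,0] → ·  [on edge]
    (4,3)@(9, 7): e=[52,-20,0] → ·  [on edge]
    (4,4)@(9, 9): e=[12,4,16] → #
    (5,4)@(11, 9): e=[44,-12,0] → ·  [on edge]
    (4,5)@(9, 11): e=[-28,28,32] → ·
    (5,5)@(11, 11): e=[4,12,16] → #
    (6,5)@(13, 11): e=[36,-4,0] → ·  [on edge]
    (5,6)@(11, 13): e=[-36,36,32] → ·
    (7,6)@(15, 13): e=[28,4,0] → ·  [on edge]
    (8,7)@(17, 15): e=[20,12,0] → ·  [on edge]
    (9,8)@(19, 17): e=[12,20,0] → ·  [on edge]
    (10,9)@(21, 19): e=[4,28,0] → ·  [on edge]
  covered (2 px):
    · · · · · · · · · · ·
    · · · · · · · · · · ·
    · · · · · · · · · · ·
    · · · · · · · · · · ·
    · · · · # · · · · · ·
    · · · · · # · · · · ·
    · · · · · · · · · · ·
    · · · · · · · · · · ·
    · · · · · · · · · · ·
    · · · · · · · · · · ·

Final: [[4,4],[5,5]]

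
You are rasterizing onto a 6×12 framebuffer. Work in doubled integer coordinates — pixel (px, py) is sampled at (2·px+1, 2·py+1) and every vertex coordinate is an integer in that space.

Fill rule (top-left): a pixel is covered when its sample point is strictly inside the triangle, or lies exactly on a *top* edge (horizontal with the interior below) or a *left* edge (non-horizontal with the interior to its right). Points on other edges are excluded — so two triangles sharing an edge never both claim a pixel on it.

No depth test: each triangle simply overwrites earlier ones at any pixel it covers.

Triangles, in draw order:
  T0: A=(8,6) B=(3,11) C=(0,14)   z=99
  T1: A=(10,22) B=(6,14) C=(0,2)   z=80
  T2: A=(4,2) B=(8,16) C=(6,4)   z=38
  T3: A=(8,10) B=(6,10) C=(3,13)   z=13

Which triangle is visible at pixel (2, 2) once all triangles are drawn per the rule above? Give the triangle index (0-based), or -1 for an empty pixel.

T0:
  degenerate (2·area = 0) — covers nothing
T1:
  degenerate (2·area = 0) — covers nothing
T2:
  2·area = 20  (B↔C swapped to make it positive)
  edge (4, 2)→(6, 4): d=(2,2) right/bottom  bias=-1
  edge (6, 4)→(8, 16): d=(2,12) right/bottom  bias=-1
  edge (8, 16)→(4, 2): d=(-4,-14) top-left  bias=+0
    (1,0)@(3, 1): e=[0,30,-10] → ·  [on edge]
    (2,1)@(5, 3): e=[0,10,10] → ·  [on edge]
    (2,2)@(5, 5): e=[4,14,2] → █
    (3,2)@(7, 5): e=[0,-10,30] → ·  [on edge]
    (2,3)@(5, 7): e=[8,18,-6] → ·
    (4,3)@(9, 7): e=[0,-30,50] → ·  [on edge]
    (5,4)@(11, 9): e=[0,-50,70] → ·  [on edge]
    (3,5)@(7, 11): e=[12,2,6] → █
    (4,5)@(9, 11): e=[8,-22,34] → ·
    (3,6)@(7, 13): e=[16,6,-2] → ·
  covered (2 px):
    · · · · · ·
    · · · · · ·
    · · █ · · ·
    · · · · · ·
    · · · · · ·
    · · · █ · ·
    · · · · · ·
    · · · · · ·
    · · · · · ·
    · · · · · ·
    · · · · · ·
    · · · · · ·
T3:
  2·area = 6  (B↔C swapped to make it positive)
  edge (8, 10)→(3, 13): d=(-5,3) right/bottom  bias=-1
  edge (3, 13)→(6, 10): d=(3,-3) top-left  bias=+0
  edge (6, 10)→(8, 10): d=(2,0) top-left  bias=+0
    (5,2)@(11, 5): e=[16,0,-10] → ·  [on edge]
    (4,3)@(9, 7): e=[12,0,-6] → ·  [on edge]
    (3,4)@(7, 9): e=[8,0,-2] → ·  [on edge]
    (2,5)@(5, 11): e=[4,0,2] → █  [on edge]
    (3,5)@(7, 11): e=[-2,6,2] → ·
    (1,6)@(3, 13): e=[0,0,6] → ·  [on edge]
    (2,6)@(5, 13): e=[-6,6,6] → ·
    (0,7)@(1, 15): e=[-4,0,10] → ·  [on edge]
  covered (1 px):
    · · · · · ·
    · · · · · ·
    · · · · · ·
    · · · · · ·
    · · · · · ·
    · · █ · · ·
    · · · · · ·
    · · · · · ·
    · · · · · ·
    · · · · · ·
    · · · · · ·
    · · · · · ·

Z-buffer (winner per pixel, '.' = empty):
  . . . . . .
  . . . . . .
  . . 2 . . .
  . . . . . .
  . . . . . .
  . . 3 2 . .
  . . . . . .
  . . . . . .
  . . . . . .
  . . . . . .
  . . . . . .
  . . . . . .

Answer: 2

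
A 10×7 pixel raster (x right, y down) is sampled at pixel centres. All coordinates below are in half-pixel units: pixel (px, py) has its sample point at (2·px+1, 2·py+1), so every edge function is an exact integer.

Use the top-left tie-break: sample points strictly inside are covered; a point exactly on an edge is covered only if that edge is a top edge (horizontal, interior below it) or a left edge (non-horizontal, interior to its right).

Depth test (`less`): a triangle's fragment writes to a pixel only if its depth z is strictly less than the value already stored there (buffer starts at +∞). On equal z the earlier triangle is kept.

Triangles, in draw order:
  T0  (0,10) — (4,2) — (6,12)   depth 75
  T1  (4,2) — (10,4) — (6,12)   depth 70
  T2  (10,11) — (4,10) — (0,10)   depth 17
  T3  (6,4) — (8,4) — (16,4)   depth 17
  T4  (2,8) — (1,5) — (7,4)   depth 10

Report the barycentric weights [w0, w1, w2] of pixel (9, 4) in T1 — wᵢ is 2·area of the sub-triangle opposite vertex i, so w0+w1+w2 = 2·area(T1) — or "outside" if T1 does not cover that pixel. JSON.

T0:
  2·area = 56
  edge (0, 10)→(4, 2): d=(4,-8) top-left  bias=+0
  edge (4, 2)→(6, 12): d=(2,10) right/bottom  bias=-1
  edge (6, 12)→(0, 10): d=(-6,-2) top-left  bias=+0
    (1,2)@(3, 5): e=[4,16,36] → #
    (2,2)@(5, 5): e=[20,-4,40] → ·
    (1,3)@(3, 7): e=[12,20,24] → #
    (2,3)@(5, 7): e=[28,0,28] → ·  [on edge]
    (0,4)@(1, 9): e=[4,44,8] → #
    (2,4)@(5, 9): e=[36,4,16] → #
    (3,4)@(7, 9): e=[52,-16,20] → ·
    (0,5)@(1, 11): e=[12,48,-4] → ·
    (1,5)@(3, 11): e=[28,28,0] → #  [on edge]
    (3,5)@(7, 11): e=[60,-12,8] → ·
    (1,6)@(3, 13): e=[36,32,-12] → ·
    (2,6)@(5, 13): e=[52,12,-8] → ·
    (4,6)@(9, 13): e=[84,-28,0] → ·  [on edge]
  covered (7 px):
    · · · · · · · · · ·
    · · · · · · · · · ·
    · # · · · · · · · ·
    · # · · · · · · · ·
    # # # · · · · · · ·
    · # # · · · · · · ·
    · · · · · · · · · ·
T1:
  2·area = 56
  edge (4, 2)→(10, 4): d=(6,2) right/bottom  bias=-1
  edge (10, 4)→(6, 12): d=(-4,8) right/bottom  bias=-1
  edge (6, 12)→(4, 2): d=(-2,-10) top-left  bias=+0
    (0,0)@(1, 1): e=[0,84,-28] → ·  [on edge]
    (2,1)@(5, 3): e=[4,44,8] → #
    (3,1)@(7, 3): e=[0,28,28] → ·  [on edge]
    (2,2)@(5, 5): e=[16,36,4] → #
    (3,2)@(7, 5): e=[12,20,24] → #
    (4,2)@(9, 5): e=[8,4,44] → #
    (5,2)@(11, 5): e=[4,-12,64] → ·
    (6,2)@(13, 5): e=[0,-28,84] → ·  [on edge]
    (2,3)@(5, 7): e=[28,28,0] → #  [on edge]
    (4,3)@(9, 7): e=[20,-4,40] → ·
    (9,3)@(19, 7): e=[0,-84,140] → ·  [on edge]
    (2,4)@(5, 9): e=[40,20,-4] → ·
  covered (7 px):
    · · · · · · · · · ·
    · · # · · · · · · ·
    · · # # # · · · · ·
    · · # # · · · · · ·
    · · · # · · · · · ·
    · · · · · · · · · ·
    · · · · · · · · · ·
T2:
  2·area = 4  (B↔C swapped to make it positive)
  edge (10, 11)→(0, 10): d=(-10,-1) top-left  bias=+0
  edge (0, 10)→(4, 10): d=(4,0) top-left  bias=+0
  edge (4, 10)→(10, 11): d=(6,1) right/bottom  bias=-1
  covered (0 px):
    · · · · · · · · · ·
    · · · · · · · · · ·
    · · · · · · · · · ·
    · · · · · · · · · ·
    · · · · · · · · · ·
    · · · · · · · · · ·
    · · · · · · · · · ·
T3:
  degenerate (2·area = 0) — covers nothing
T4:
  2·area = 19
  edge (2, 8)→(1, 5): d=(-1,-3) top-left  bias=+0
  edge (1, 5)→(7, 4): d=(6,-1) top-left  bias=+0
  edge (7, 4)→(2, 8): d=(-5,4) right/bottom  bias=-1
    (6,1)@(13, 3): e=[38,0,-19] → ·  [on edge]
    (0,2)@(1, 5): e=[0,0,19] → #  [on edge]
    (1,2)@(3, 5): e=[6,2,11] → #
    (2,2)@(5, 5): e=[12,4,3] → #
    (3,2)@(7, 5): e=[18,6,-5] → ·
    (0,3)@(1, 7): e=[-2,12,9] → ·
    (1,3)@(3, 7): e=[4,14,1] → #
    (2,3)@(5, 7): e=[10,16,-7] → ·
    (1,4)@(3, 9): e=[2,26,-9] → ·
    (1,5)@(3, 11): e=[0,38,-19] → ·  [on edge]
  covered (4 px):
    · · · · · · · · · ·
    · · · · · · · · · ·
    # # # · · · · · · ·
    · # · · · · · · · ·
    · · · · · · · · · ·
    · · · · · · · · · ·
    · · · · · · · · · ·

Answer: "outside"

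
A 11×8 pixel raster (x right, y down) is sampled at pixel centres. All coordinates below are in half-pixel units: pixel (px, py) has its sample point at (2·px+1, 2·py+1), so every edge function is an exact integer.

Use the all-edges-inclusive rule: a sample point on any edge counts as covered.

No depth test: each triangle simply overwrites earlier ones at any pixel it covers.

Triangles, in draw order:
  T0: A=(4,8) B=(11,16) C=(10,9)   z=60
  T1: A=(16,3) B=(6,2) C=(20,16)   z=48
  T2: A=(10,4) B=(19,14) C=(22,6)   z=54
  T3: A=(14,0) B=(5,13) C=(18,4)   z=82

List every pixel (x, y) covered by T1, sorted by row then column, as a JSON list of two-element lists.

T0:
  2·area = 41  (B↔C swapped to make it positive)
  edge (4, 8)→(10, 9): d=(6,1) inclusive
  edge (10, 9)→(11, 16): d=(1,7) inclusive
  edge (11, 16)→(4, 8): d=(-7,-8) inclusive
    (2,4)@(5, 9): e=[5,35,1] → #
    (3,4)@(7, 9): e=[3,21,17] → #
    (4,4)@(9, 9): e=[1,7,33] → #
    (5,4)@(11, 9): e=[-1,-7,49] → ·
    (2,5)@(5, 11): e=[17,37,-13] → ·
    (3,5)@(7, 11): e=[15,23,3] → #
    (5,5)@(11, 11): e=[11,-5,35] → ·
    (3,6)@(7, 13): e=[27,25,-11] → ·
    (4,6)@(9, 13): e=[25,11,5] → #
    (5,6)@(11, 13): e=[23,-3,21] → ·
    (4,7)@(9, 15): e=[37,13,-9] → ·
  covered (6 px):
    · · · · · · · · · · ·
    · · · · · · · · · · ·
    · · · · · · · · · · ·
    · · · · · · · · · · ·
    · · # # # · · · · · ·
    · · · # # · · · · · ·
    · · · · # · · · · · ·
    · · · · · · · · · · ·
T1:
  2·area = 126  (B↔C swapped to make it positive)
  edge (16, 3)→(20, 16): d=(4,13) inclusive
  edge (20, 16)→(6, 2): d=(-14,-14) inclusive
  edge (6, 2)→(16, 3): d=(10,1) inclusive
    (2,0)@(5, 1): e=[135,0,-9] → ·  [on edge]
    (3,1)@(7, 3): e=[117,0,9] → #  [on edge]
    (4,1)@(9, 3): e=[91,28,7] → #
    (5,1)@(11, 3): e=[65,56,5] → #
    (6,1)@(13, 3): e=[39,84,3] → #
    (7,1)@(15, 3): e=[13,112,1] → #
    (8,1)@(17, 3): e=[-13,140,-1] → ·
    (3,2)@(7, 5): e=[125,-28,29] → ·
    (4,2)@(9, 5): e=[99,0,27] → #  [on edge]
    (8,2)@(17, 5): e=[-5,112,19] → ·
    (4,3)@(9, 7): e=[107,-28,47] → ·
    (5,3)@(11, 7): e=[81,0,45] → #  [on edge]
    (6,4)@(13, 9): e=[63,0,63] → #  [on edge]
    (7,5)@(15, 11): e=[45,0,81] → #  [on edge]
    (8,6)@(17, 13): e=[27,0,99] → #  [on edge]
    (9,7)@(19, 15): e=[9,0,117] → #  [on edge]
  covered (21 px):
    · · · · · · · · · · ·
    · · · # # # # # · · ·
    · · · · # # # # · · ·
    · · · · · # # # # · ·
    · · · · · · # # # · ·
    · · · · · · · # # · ·
    · · · · · · · · # # ·
    · · · · · · · · · # ·
T2:
  2·area = 102  (B↔C swapped to make it positive)
  edge (10, 4)→(22, 6): d=(12,2) inclusive
  edge (22, 6)→(19, 14): d=(-3,8) inclusive
  edge (19, 14)→(10, 4): d=(-9,-10) inclusive
    (5,2)@(11, 5): e=[10,91,1] → #
    (6,2)@(13, 5): e=[6,75,21] → #
    (7,2)@(15, 5): e=[2,59,41] → #
    (8,2)@(17, 5): e=[-2,43,61] → ·
    (5,3)@(11, 7): e=[34,85,-17] → ·
    (6,3)@(13, 7): e=[30,69,3] → #
    (8,3)@(17, 7): e=[22,37,43] → #
    (9,3)@(19, 7): e=[18,21,63] → #
    (10,3)@(21, 7): e=[14,5,83] → #
    (6,4)@(13, 9): e=[54,63,-15] → ·
    (7,4)@(15, 9): e=[50,47,5] → #
    (10,4)@(21, 9): e=[38,-1,65] → ·
  covered (14 px):
    · · · · · · · · · · ·
    · · · · · · · · · · ·
    · · · · · # # # · · ·
    · · · · · · # # # # #
    · · · · · · · # # # ·
    · · · · · · · · # # ·
    · · · · · · · · · # ·
    · · · · · · · · · · ·
T3:
  2·area = 88  (B↔C swapped to make it positive)
  edge (14, 0)→(18, 4): d=(4,4) inclusive
  edge (18, 4)→(5, 13): d=(-13,9) inclusive
  edge (5, 13)→(14, 0): d=(9,-13) inclusive
    (7,0)@(15, 1): e=[0,66,22] → #  [on edge]
    (8,0)@(17, 1): e=[-8,48,48] → ·
    (6,1)@(13, 3): e=[16,58,14] → #
    (8,1)@(17, 3): e=[0,22,66] → #  [on edge]
    (9,1)@(19, 3): e=[-8,4,92] → ·
    (5,2)@(11, 5): e=[32,50,6] → #
    (8,2)@(17, 5): e=[8,-4,84] → ·
    (9,2)@(19, 5): e=[0,-22,110] → ·  [on edge]
    (5,3)@(11, 7): e=[40,24,24] → #
    (7,3)@(15, 7): e=[24,-12,76] → ·
    (10,3)@(21, 7): e=[0,-66,154] → ·  [on edge]
    (4,4)@(9, 9): e=[56,16,16] → #
    (2,6)@(5, 13): e=[88,0,0] → #  [on edge]
  covered (12 px):
    · · · · · · · # · · ·
    · · · · · · # # # · ·
    · · · · · # # # · · ·
    · · · · · # # · · · ·
    · · · · # · · · · · ·
    · · · # · · · · · · ·
    · · # · · · · · · · ·
    · · · · · · · · · · ·

Result: [[3,1],[4,1],[5,1],[6,1],[7,1],[4,2],[5,2],[6,2],[7,2],[5,3],[6,3],[7,3],[8,3],[6,4],[7,4],[8,4],[7,5],[8,5],[8,6],[9,6],[9,7]]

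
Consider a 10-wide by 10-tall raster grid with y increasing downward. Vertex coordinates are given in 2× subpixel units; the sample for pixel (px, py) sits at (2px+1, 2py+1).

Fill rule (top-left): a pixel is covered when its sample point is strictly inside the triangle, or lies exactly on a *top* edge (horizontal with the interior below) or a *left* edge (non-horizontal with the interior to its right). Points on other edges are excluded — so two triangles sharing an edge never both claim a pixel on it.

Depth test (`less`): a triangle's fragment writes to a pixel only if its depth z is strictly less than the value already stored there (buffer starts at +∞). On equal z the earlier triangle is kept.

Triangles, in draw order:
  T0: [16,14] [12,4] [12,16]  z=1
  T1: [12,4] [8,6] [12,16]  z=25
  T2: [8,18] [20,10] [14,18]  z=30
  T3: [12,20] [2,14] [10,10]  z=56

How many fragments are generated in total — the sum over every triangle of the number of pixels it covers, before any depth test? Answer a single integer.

T0:
  2·area = 48  (B↔C swapped to make it positive)
  edge (16, 14)→(12, 16): d=(-4,2) right/bottom  bias=-1
  edge (12, 16)→(12, 4): d=(0,-12) top-left  bias=+0
  edge (12, 4)→(16, 14): d=(4,10) right/bottom  bias=-1
    (6,3)@(13, 7): e=[34,12,2] → █
    (7,3)@(15, 7): e=[30,36,-18] → ·
    (6,4)@(13, 9): e=[26,12,10] → █
    (7,4)@(15, 9): e=[22,36,-10] → ·
    (6,5)@(13, 11): e=[18,12,18] → █
    (7,5)@(15, 11): e=[14,36,-2] → ·
    (6,6)@(13, 13): e=[10,12,26] → █
    (7,6)@(15, 13): e=[6,36,6] → █
    (8,6)@(17, 13): e=[2,60,-14] → ·
    (6,7)@(13, 15): e=[2,12,34] → █
    (7,7)@(15, 15): e=[-2,36,14] → ·
    (6,8)@(13, 17): e=[-6,12,42] → ·
  covered (6 px):
    · · · · · · · · · ·
    · · · · · · · · · ·
    · · · · · · · · · ·
    · · · · · · █ · · ·
    · · · · · · █ · · ·
    · · · · · · █ · · ·
    · · · · · · █ █ · ·
    · · · · · · █ · · ·
    · · · · · · · · · ·
    · · · · · · · · · ·
T1:
  2·area = 48  (B↔C swapped to make it positive)
  edge (12, 4)→(12, 16): d=(0,12) right/bottom  bias=-1
  edge (12, 16)→(8, 6): d=(-4,-10) top-left  bias=+0
  edge (8, 6)→(12, 4): d=(4,-2) top-left  bias=+0
    (5,2)@(11, 5): e=[12,34,2] → █
    (6,2)@(13, 5): e=[-12,54,6] → ·
    (4,3)@(9, 7): e=[36,6,6] → █
    (6,3)@(13, 7): e=[-12,46,14] → ·
    (4,4)@(9, 9): e=[36,-2,14] → ·
    (5,4)@(11, 9): e=[12,18,18] → █
    (6,4)@(13, 9): e=[-12,38,22] → ·
    (5,5)@(11, 11): e=[12,10,26] → █
    (6,5)@(13, 11): e=[-12,30,30] → ·
    (5,6)@(11, 13): e=[12,2,34] → █
    (6,6)@(13, 13): e=[-12,22,38] → ·
    (5,7)@(11, 15): e=[12,-6,42] → ·
  covered (6 px):
    · · · · · · · · · ·
    · · · · · · · · · ·
    · · · · · █ · · · ·
    · · · · █ █ · · · ·
    · · · · · █ · · · ·
    · · · · · █ · · · ·
    · · · · · █ · · · ·
    · · · · · · · · · ·
    · · · · · · · · · ·
    · · · · · · · · · ·
T2:
  2·area = 48
  edge (8, 18)→(20, 10): d=(12,-8) top-left  bias=+0
  edge (20, 10)→(14, 18): d=(-6,8) right/bottom  bias=-1
  edge (14, 18)→(8, 18): d=(-6,0) right/bottom  bias=-1
    (9,5)@(19, 11): e=[4,2,42] → █
    (8,6)@(17, 13): e=[12,6,30] → █
    (9,6)@(19, 13): e=[28,-10,30] → ·
    (6,7)@(13, 15): e=[4,26,18] → █
    (7,7)@(15, 15): e=[20,10,18] → █
    (8,7)@(17, 15): e=[36,-6,18] → ·
    (5,8)@(11, 17): e=[12,30,6] → █
    (7,8)@(15, 17): e=[44,-2,6] → ·
    (5,9)@(11, 19): e=[36,18,-6] → ·
    (6,9)@(13, 19): e=[52,2,-6] → ·
  covered (6 px):
    · · · · · · · · · ·
    · · · · · · · · · ·
    · · · · · · · · · ·
    · · · · · · · · · ·
    · · · · · · · · · ·
    · · · · · · · · · █
    · · · · · · · · █ ·
    · · · · · · █ █ · ·
    · · · · · █ █ · · ·
    · · · · · · · · · ·
T3:
  2·area = 88
  edge (12, 20)→(2, 14): d=(-10,-6) top-left  bias=+0
  edge (2, 14)→(10, 10): d=(8,-4) top-left  bias=+0
  edge (10, 10)→(12, 20): d=(2,10) right/bottom  bias=-1
    (4,2)@(9, 5): e=[132,-44,0] → ·  [on edge]
    (4,5)@(9, 11): e=[72,4,12] → █
    (5,5)@(11, 11): e=[84,12,-8] → ·
    (2,6)@(5, 13): e=[28,4,56] → █
    (3,6)@(7, 13): e=[40,12,36] → █
    (5,6)@(11, 13): e=[64,28,-4] → ·
    (2,7)@(5, 15): e=[8,20,60] → █
    (5,7)@(11, 15): e=[44,44,0] → ·  [on edge]
    (2,8)@(5, 17): e=[-12,36,64] → ·
    (3,8)@(7, 17): e=[0,44,44] → █  [on edge]
    (5,8)@(11, 17): e=[24,60,4] → █
    (6,8)@(13, 17): e=[36,68,-16] → ·
  covered (11 px):
    · · · · · · · · · ·
    · · · · · · · · · ·
    · · · · · · · · · ·
    · · · · · · · · · ·
    · · · · · · · · · ·
    · · · · █ · · · · ·
    · · █ █ █ · · · · ·
    · · █ █ █ · · · · ·
    · · · █ █ █ · · · ·
    · · · · · █ · · · ·

Result: 29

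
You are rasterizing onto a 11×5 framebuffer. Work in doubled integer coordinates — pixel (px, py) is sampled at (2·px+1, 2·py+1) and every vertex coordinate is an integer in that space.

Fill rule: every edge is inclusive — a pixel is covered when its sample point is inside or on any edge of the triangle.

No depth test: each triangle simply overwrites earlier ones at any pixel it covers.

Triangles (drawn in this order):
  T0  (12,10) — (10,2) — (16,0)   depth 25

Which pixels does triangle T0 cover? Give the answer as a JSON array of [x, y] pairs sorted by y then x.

T0:
  2·area = 52
  edge (12, 10)→(10, 2): d=(-2,-8) inclusive
  edge (10, 2)→(16, 0): d=(6,-2) inclusive
  edge (16, 0)→(12, 10): d=(-4,10) inclusive
    (6,0)@(13, 1): e=[26,0,26] → X  [on edge]
    (7,0)@(15, 1): e=[42,4,6] → X
    (8,0)@(17, 1): e=[58,8,-14] → .
    (3,1)@(7, 3): e=[-26,0,78] → .  [on edge]
    (5,1)@(11, 3): e=[6,8,38] → X
    (7,1)@(15, 3): e=[38,16,-2] → .
    (0,2)@(1, 5): e=[-78,0,130] → .  [on edge]
    (5,2)@(11, 5): e=[2,20,30] → X
    (7,2)@(15, 5): e=[34,28,-10] → .
    (5,3)@(11, 7): e=[-2,32,22] → .
    (6,3)@(13, 7): e=[14,36,2] → X
    (7,3)@(15, 7): e=[30,40,-18] → .
  covered (7 px):
    . . . . . . X X . . .
    . . . . . X X . . . .
    . . . . . X X . . . .
    . . . . . . X . . . .
    . . . . . . . . . . .

Result: [[6,0],[7,0],[5,1],[6,1],[5,2],[6,2],[6,3]]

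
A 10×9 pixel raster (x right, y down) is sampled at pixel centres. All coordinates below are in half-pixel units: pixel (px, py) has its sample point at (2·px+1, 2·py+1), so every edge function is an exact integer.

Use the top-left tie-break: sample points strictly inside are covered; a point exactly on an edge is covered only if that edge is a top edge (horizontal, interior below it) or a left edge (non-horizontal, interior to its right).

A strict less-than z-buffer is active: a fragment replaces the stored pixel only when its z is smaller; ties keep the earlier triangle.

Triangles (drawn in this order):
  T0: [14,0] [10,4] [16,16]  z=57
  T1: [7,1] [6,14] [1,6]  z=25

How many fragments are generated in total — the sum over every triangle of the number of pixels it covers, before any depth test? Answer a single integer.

T0:
  2·area = 72  (B↔C swapped to make it positive)
  edge (14, 0)→(16, 16): d=(2,16) right/bottom  bias=-1
  edge (16, 16)→(10, 4): d=(-6,-12) top-left  bias=+0
  edge (10, 4)→(14, 0): d=(4,-4) top-left  bias=+0
    (6,0)@(13, 1): e=[18,54,0] → #  [on edge]
    (7,0)@(15, 1): e=[-14,78,8] → ·
    (5,1)@(11, 3): e=[54,18,0] → #  [on edge]
    (7,1)@(15, 3): e=[-10,66,16] → ·
    (4,2)@(9, 5): e=[90,-18,0] → ·  [on edge]
    (5,2)@(11, 5): e=[58,6,8] → #
    (7,2)@(15, 5): e=[-6,54,24] → ·
    (3,3)@(7, 7): e=[126,-54,0] → ·  [on edge]
    (5,3)@(11, 7): e=[62,-6,16] → ·
    (6,3)@(13, 7): e=[30,18,24] → #
    (7,3)@(15, 7): e=[-2,42,32] → ·
    (2,4)@(5, 9): e=[162,-90,0] → ·  [on edge]
    (1,5)@(3, 11): e=[198,-126,0] → ·  [on edge]
    (0,6)@(1, 13): e=[234,-162,0] → ·  [on edge]
  covered (10 px):
    · · · · · · # · · ·
    · · · · · # # · · ·
    · · · · · # # · · ·
    · · · · · · # · · ·
    · · · · · · # # · ·
    · · · · · · · # · ·
    · · · · · · · # · ·
    · · · · · · · · · ·
    · · · · · · · · · ·
T1:
  2·area = 73
  edge (7, 1)→(6, 14): d=(-1,13) right/bottom  bias=-1
  edge (6, 14)→(1, 6): d=(-5,-8) top-left  bias=+0
  edge (1, 6)→(7, 1): d=(6,-5) top-left  bias=+0
    (3,0)@(7, 1): e=[0,73,0] → ·  [on edge]
    (2,1)@(5, 3): e=[24,47,2] → #
    (3,1)@(7, 3): e=[-2,63,12] → ·
    (1,2)@(3, 5): e=[48,21,4] → #
    (3,2)@(7, 5): e=[-4,53,24] → ·
    (1,3)@(3, 7): e=[46,11,16] → #
    (3,3)@(7, 7): e=[-6,43,36] → ·
    (1,4)@(3, 9): e=[44,1,28] → #
    (3,4)@(7, 9): e=[-8,33,48] → ·
    (1,5)@(3, 11): e=[42,-9,40] → ·
    (2,5)@(5, 11): e=[16,7,50] → #
    (3,5)@(7, 11): e=[-10,23,60] → ·
  covered (8 px):
    · · · · · · · · · ·
    · · # · · · · · · ·
    · # # · · · · · · ·
    · # # · · · · · · ·
    · # # · · · · · · ·
    · · # · · · · · · ·
    · · · · · · · · · ·
    · · · · · · · · · ·
    · · · · · · · · · ·

Final: 18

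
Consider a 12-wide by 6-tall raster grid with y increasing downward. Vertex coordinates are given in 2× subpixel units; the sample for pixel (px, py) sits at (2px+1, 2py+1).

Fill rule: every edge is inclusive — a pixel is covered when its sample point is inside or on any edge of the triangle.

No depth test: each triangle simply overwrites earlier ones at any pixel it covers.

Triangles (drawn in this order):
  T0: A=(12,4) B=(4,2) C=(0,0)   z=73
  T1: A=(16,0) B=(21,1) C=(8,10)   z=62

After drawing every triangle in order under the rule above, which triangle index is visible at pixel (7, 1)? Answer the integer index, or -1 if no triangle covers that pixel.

T0:
  2·area = 8
  edge (12, 4)→(4, 2): d=(-8,-2) inclusive
  edge (4, 2)→(0, 0): d=(-4,-2) inclusive
  edge (0, 0)→(12, 4): d=(12,4) inclusive
    (1,0)@(3, 1): e=[6,2,0] → █  [on edge]
    (2,0)@(5, 1): e=[10,6,-8] → ·
    (1,1)@(3, 3): e=[-10,-6,24] → ·
    (4,1)@(9, 3): e=[2,6,0] → █  [on edge]
    (5,1)@(11, 3): e=[6,10,-8] → ·
    (4,2)@(9, 5): e=[-14,-2,24] → ·
    (7,2)@(15, 5): e=[-2,10,0] → ·  [on edge]
    (10,3)@(21, 7): e=[-6,14,0] → ·  [on edge]
  covered (2 px):
    · █ · · · · · · · · · ·
    · · · · █ · · · · · · ·
    · · · · · · · · · · · ·
    · · · · · · · · · · · ·
    · · · · · · · · · · · ·
    · · · · · · · · · · · ·
T1:
  2·area = 58
  edge (16, 0)→(21, 1): d=(5,1) inclusive
  edge (21, 1)→(8, 10): d=(-13,9) inclusive
  edge (8, 10)→(16, 0): d=(8,-10) inclusive
    (8,0)@(17, 1): e=[4,36,18] → █
    (9,0)@(19, 1): e=[2,18,38] → █
    (10,0)@(21, 1): e=[0,0,58] → █  [on edge]
    (11,0)@(23, 1): e=[-2,-18,78] → ·
    (7,1)@(15, 3): e=[16,28,14] → █
    (9,1)@(19, 3): e=[12,-8,54] → ·
    (10,1)@(21, 3): e=[10,-26,74] → ·
    (6,2)@(13, 5): e=[28,20,10] → █
    (8,2)@(17, 5): e=[24,-16,50] → ·
    (5,3)@(11, 7): e=[40,12,6] → █
    (6,3)@(13, 7): e=[38,-6,26] → ·
    (7,3)@(15, 7): e=[36,-24,46] → ·
  covered (9 px):
    · · · · · · · · █ █ █ ·
    · · · · · · · █ █ · · ·
    · · · · · · █ █ · · · ·
    · · · · · █ · · · · · ·
    · · · · █ · · · · · · ·
    · · · · · · · · · · · ·

Z-buffer (winner per pixel, '.' = empty):
  . 0 . . . . . . 1 1 1 .
  . . . . 0 . . 1 1 . . .
  . . . . . . 1 1 . . . .
  . . . . . 1 . . . . . .
  . . . . 1 . . . . . . .
  . . . . . . . . . . . .

Result: 1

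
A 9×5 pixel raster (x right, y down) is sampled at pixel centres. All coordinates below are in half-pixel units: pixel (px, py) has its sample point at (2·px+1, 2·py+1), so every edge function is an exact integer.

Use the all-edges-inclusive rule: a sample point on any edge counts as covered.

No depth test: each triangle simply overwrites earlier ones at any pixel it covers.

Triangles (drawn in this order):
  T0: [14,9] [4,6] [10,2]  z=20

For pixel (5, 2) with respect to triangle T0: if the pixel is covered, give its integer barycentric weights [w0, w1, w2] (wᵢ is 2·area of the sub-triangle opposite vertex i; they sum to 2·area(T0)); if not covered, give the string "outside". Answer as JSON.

T0:
  2·area = 58
  edge (14, 9)→(4, 6): d=(-10,-3) inclusive
  edge (4, 6)→(10, 2): d=(6,-4) inclusive
  edge (10, 2)→(14, 9): d=(4,7) inclusive
    (4,1)@(9, 3): e=[45,2,11] → █
    (5,1)@(11, 3): e=[51,10,-3] → ·
    (3,2)@(7, 5): e=[19,6,33] → █
    (5,2)@(11, 5): e=[31,22,5] → █
    (6,2)@(13, 5): e=[37,30,-9] → ·
    (3,3)@(7, 7): e=[-1,18,41] → ·
    (4,3)@(9, 7): e=[5,26,27] → █
    (6,3)@(13, 7): e=[17,42,-1] → ·
    (4,4)@(9, 9): e=[-15,38,35] → ·
    (5,4)@(11, 9): e=[-9,46,21] → ·
  covered (6 px):
    · · · · · · · · ·
    · · · · █ · · · ·
    · · · █ █ █ · · ·
    · · · · █ █ · · ·
    · · · · · · · · ·

Result: [22,5,31]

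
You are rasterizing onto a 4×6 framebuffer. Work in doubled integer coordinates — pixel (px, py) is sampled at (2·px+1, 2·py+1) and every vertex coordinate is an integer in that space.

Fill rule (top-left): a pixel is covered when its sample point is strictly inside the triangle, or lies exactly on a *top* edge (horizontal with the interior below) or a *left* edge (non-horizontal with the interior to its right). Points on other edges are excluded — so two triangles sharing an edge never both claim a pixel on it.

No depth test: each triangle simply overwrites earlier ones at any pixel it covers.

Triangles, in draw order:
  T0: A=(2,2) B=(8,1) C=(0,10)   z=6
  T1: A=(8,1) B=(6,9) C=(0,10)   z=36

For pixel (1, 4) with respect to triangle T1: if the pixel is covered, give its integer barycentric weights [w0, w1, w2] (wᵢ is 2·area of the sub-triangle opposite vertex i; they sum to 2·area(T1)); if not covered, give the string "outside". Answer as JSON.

T0:
  2·area = 46
  edge (2, 2)→(8, 1): d=(6,-1) top-left  bias=+0
  edge (8, 1)→(0, 10): d=(-8,9) right/bottom  bias=-1
  edge (0, 10)→(2, 2): d=(2,-8) top-left  bias=+0
    (1,1)@(3, 3): e=[7,29,10] → X
    (2,1)@(5, 3): e=[9,11,26] → X
    (3,1)@(7, 3): e=[11,-7,42] → .
    (1,2)@(3, 5): e=[19,13,14] → X
    (2,2)@(5, 5): e=[21,-5,30] → .
    (0,3)@(1, 7): e=[29,15,2] → X
    (1,3)@(3, 7): e=[31,-3,18] → .
    (0,4)@(1, 9): e=[41,-1,6] → .
  covered (4 px):
    . . . .
    . X X .
    . X . .
    X . . .
    . . . .
    . . . .
T1:
  2·area = 46
  edge (8, 1)→(6, 9): d=(-2,8) right/bottom  bias=-1
  edge (6, 9)→(0, 10): d=(-6,1) right/bottom  bias=-1
  edge (0, 10)→(8, 1): d=(8,-9) top-left  bias=+0
    (3,1)@(7, 3): e=[4,35,7] → X
    (2,2)@(5, 5): e=[16,25,5] → X
    (3,2)@(7, 5): e=[0,23,23] → .  [on edge]
    (1,3)@(3, 7): e=[28,15,3] → X
    (3,3)@(7, 7): e=[-4,11,39] → .
    (0,4)@(1, 9): e=[40,5,1] → X
    (3,4)@(7, 9): e=[-8,-1,55] → .
    (0,5)@(1, 11): e=[36,-7,17] → .
    (1,5)@(3, 11): e=[20,-9,35] → .
    (2,5)@(5, 11): e=[4,-11,53] → .
  covered (7 px):
    . . . .
    . . . X
    . . X .
    . X X .
    X X X .
    . . . .

Result: [3,19,24]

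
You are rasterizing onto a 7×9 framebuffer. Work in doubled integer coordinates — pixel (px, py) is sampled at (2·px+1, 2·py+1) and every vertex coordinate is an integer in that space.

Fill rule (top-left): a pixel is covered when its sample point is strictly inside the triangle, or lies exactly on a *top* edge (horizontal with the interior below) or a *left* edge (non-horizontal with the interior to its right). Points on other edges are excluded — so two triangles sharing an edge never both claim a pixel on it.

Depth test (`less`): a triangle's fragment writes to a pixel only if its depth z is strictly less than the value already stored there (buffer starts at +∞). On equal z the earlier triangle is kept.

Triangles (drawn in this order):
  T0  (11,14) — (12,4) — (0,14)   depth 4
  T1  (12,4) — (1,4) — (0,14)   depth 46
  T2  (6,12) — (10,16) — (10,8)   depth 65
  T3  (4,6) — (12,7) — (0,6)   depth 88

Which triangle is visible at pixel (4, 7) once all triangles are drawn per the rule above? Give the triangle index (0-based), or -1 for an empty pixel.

T0:
  2·area = 110  (B↔C swapped to make it positive)
  edge (11, 14)→(0, 14): d=(-11,0) right/bottom  bias=-1
  edge (0, 14)→(12, 4): d=(12,-10) top-left  bias=+0
  edge (12, 4)→(11, 14): d=(-1,10) right/bottom  bias=-1
    (5,2)@(11, 5): e=[99,2,9] → X
    (6,2)@(13, 5): e=[99,22,-11] → .
    (4,3)@(9, 7): e=[77,6,27] → X
    (6,3)@(13, 7): e=[77,46,-13] → .
    (3,4)@(7, 9): e=[55,10,45] → X
    (6,4)@(13, 9): e=[55,70,-15] → .
    (2,5)@(5, 11): e=[33,14,63] → X
    (6,5)@(13, 11): e=[33,94,-17] → .
    (1,6)@(3, 13): e=[11,18,81] → X
    (6,6)@(13, 13): e=[11,118,-19] → .
    (1,7)@(3, 15): e=[-11,42,79] → .
    (2,7)@(5, 15): e=[-11,62,59] → .
  covered (15 px):
    . . . . . . .
    . . . . . . .
    . . . . . X .
    . . . . X X .
    . . . X X X .
    . . X X X X .
    . X X X X X .
    . . . . . . .
    . . . . . . .
T1:
  2·area = 110  (B↔C swapped to make it positive)
  edge (12, 4)→(0, 14): d=(-12,10) right/bottom  bias=-1
  edge (0, 14)→(1, 4): d=(1,-10) top-left  bias=+0
  edge (1, 4)→(12, 4): d=(11,0) top-left  bias=+0
    (0,2)@(1, 5): e=[98,1,11] → X
    (1,2)@(3, 5): e=[78,21,11] → X
    (2,2)@(5, 5): e=[58,41,11] → X
    (3,2)@(7, 5): e=[38,61,11] → X
    (4,2)@(9, 5): e=[18,81,11] → X
    (5,2)@(11, 5): e=[-2,101,11] → .
    (0,3)@(1, 7): e=[74,3,33] → X
    (4,3)@(9, 7): e=[-6,83,33] → .
    (0,4)@(1, 9): e=[50,5,55] → X
    (3,4)@(7, 9): e=[-10,65,55] → .
    (0,5)@(1, 11): e=[26,7,77] → X
    (2,5)@(5, 11): e=[-14,47,77] → .
  covered (15 px):
    . . . . . . .
    . . . . . . .
    X X X X X . .
    X X X X . . .
    X X X . . . .
    X X . . . . .
    X . . . . . .
    . . . . . . .
    . . . . . . .
T2:
  2·area = 32  (B↔C swapped to make it positive)
  edge (6, 12)→(10, 8): d=(4,-4) top-left  bias=+0
  edge (10, 8)→(10, 16): d=(0,8) right/bottom  bias=-1
  edge (10, 16)→(6, 12): d=(-4,-4) top-left  bias=+0
    (6,2)@(13, 5): e=[0,-24,56] → .  [on edge]
    (0,3)@(1, 7): e=[-40,72,0] → .  [on edge]
    (5,3)@(11, 7): e=[0,-8,40] → .  [on edge]
    (1,4)@(3, 9): e=[-24,56,0] → .  [on edge]
    (4,4)@(9, 9): e=[0,8,24] → X  [on edge]
    (5,4)@(11, 9): e=[8,-8,32] → .
    (2,5)@(5, 11): e=[-8,40,0] → .  [on edge]
    (3,5)@(7, 11): e=[0,24,8] → X  [on edge]
    (5,5)@(11, 11): e=[16,-8,24] → .
    (2,6)@(5, 13): e=[0,40,-8] → .  [on edge]
    (3,6)@(7, 13): e=[8,24,0] → X  [on edge]
    (5,6)@(11, 13): e=[24,-8,16] → .
    (1,7)@(3, 15): e=[0,56,-24] → .  [on edge]
    (4,7)@(9, 15): e=[24,8,0] → X  [on edge]
    (0,8)@(1, 17): e=[0,72,-40] → .  [on edge]
    (5,8)@(11, 17): e=[40,-8,0] → .  [on edge]
  covered (6 px):
    . . . . . . .
    . . . . . . .
    . . . . . . .
    . . . . . . .
    . . . . X . .
    . . . X X . .
    . . . X X . .
    . . . . X . .
    . . . . . . .
T3:
  2·area = 4
  edge (4, 6)→(12, 7): d=(8,1) right/bottom  bias=-1
  edge (12, 7)→(0, 6): d=(-12,-1) top-left  bias=+0
  edge (0, 6)→(4, 6): d=(4,0) top-left  bias=+0
  covered (0 px):
    . . . . . . .
    . . . . . . .
    . . . . . . .
    . . . . . . .
    . . . . . . .
    . . . . . . .
    . . . . . . .
    . . . . . . .
    . . . . . . .

Z-buffer (winner per pixel, '.' = empty):
  . . . . . . .
  . . . . . . .
  1 1 1 1 1 0 .
  1 1 1 1 0 0 .
  1 1 1 0 0 0 .
  1 1 0 0 0 0 .
  1 0 0 0 0 0 .
  . . . . 2 . .
  . . . . . . .

Final: 2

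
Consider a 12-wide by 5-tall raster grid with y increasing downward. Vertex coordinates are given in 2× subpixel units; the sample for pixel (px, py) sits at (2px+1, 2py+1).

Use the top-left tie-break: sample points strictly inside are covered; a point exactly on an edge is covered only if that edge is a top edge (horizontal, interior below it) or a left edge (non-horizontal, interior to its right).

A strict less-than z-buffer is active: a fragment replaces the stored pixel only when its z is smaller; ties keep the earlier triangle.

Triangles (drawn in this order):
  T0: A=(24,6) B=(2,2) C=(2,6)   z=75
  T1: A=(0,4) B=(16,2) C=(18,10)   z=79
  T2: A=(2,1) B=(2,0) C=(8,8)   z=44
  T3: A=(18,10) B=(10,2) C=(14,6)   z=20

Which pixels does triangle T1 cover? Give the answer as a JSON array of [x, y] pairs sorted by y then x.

T0:
  2·area = 88  (B↔C swapped to make it positive)
  edge (24, 6)→(2, 6): d=(-22,0) right/bottom  bias=-1
  edge (2, 6)→(2, 2): d=(0,-4) top-left  bias=+0
  edge (2, 2)→(24, 6): d=(22,4) right/bottom  bias=-1
    (1,1)@(3, 3): e=[66,4,18] → █
    (2,1)@(5, 3): e=[66,12,10] → █
    (3,1)@(7, 3): e=[66,20,2] → █
    (4,1)@(9, 3): e=[66,28,-6] → ·
    (1,2)@(3, 5): e=[22,4,62] → █
    (4,2)@(9, 5): e=[22,28,38] → █
    (5,2)@(11, 5): e=[22,36,30] → █
    (6,2)@(13, 5): e=[22,44,22] → █
    (7,2)@(15, 5): e=[22,52,14] → █
    (8,2)@(17, 5): e=[22,60,6] → █
    (9,2)@(19, 5): e=[22,68,-2] → ·
    (1,3)@(3, 7): e=[-22,4,106] → ·
  covered (11 px):
    · · · · · · · · · · · ·
    · █ █ █ · · · · · · · ·
    · █ █ █ █ █ █ █ █ · · ·
    · · · · · · · · · · · ·
    · · · · · · · · · · · ·
T1:
  2·area = 132
  edge (0, 4)→(16, 2): d=(16,-2) top-left  bias=+0
  edge (16, 2)→(18, 10): d=(2,8) right/bottom  bias=-1
  edge (18, 10)→(0, 4): d=(-18,-6) top-left  bias=+0
    (4,1)@(9, 3): e=[2,58,72] → █
    (5,1)@(11, 3): e=[6,42,84] → █
    (6,1)@(13, 3): e=[10,26,96] → █
    (7,1)@(15, 3): e=[14,10,108] → █
    (8,1)@(17, 3): e=[18,-6,120] → ·
    (1,2)@(3, 5): e=[22,110,0] → █  [on edge]
    (2,2)@(5, 5): e=[26,94,12] → █
    (3,2)@(7, 5): e=[30,78,24] → █
    (8,2)@(17, 5): e=[50,-2,84] → ·
    (1,3)@(3, 7): e=[54,114,-36] → ·
    (2,3)@(5, 7): e=[58,98,-24] → ·
    (3,3)@(7, 7): e=[62,82,-12] → ·
    (4,3)@(9, 7): e=[66,66,0] → █  [on edge]
    (7,4)@(15, 9): e=[110,22,0] → █  [on edge]
  covered (18 px):
    · · · · · · · · · · · ·
    · · · · █ █ █ █ · · · ·
    · █ █ █ █ █ █ █ · · · ·
    · · · · █ █ █ █ █ · · ·
    · · · · · · · █ █ · · ·
T2:
  2·area = 6
  edge (2, 1)→(2, 0): d=(0,-1) top-left  bias=+0
  edge (2, 0)→(8, 8): d=(6,8) right/bottom  bias=-1
  edge (8, 8)→(2, 1): d=(-6,-7) top-left  bias=+0
  covered (0 px):
    · · · · · · · · · · · ·
    · · · · · · · · · · · ·
    · · · · · · · · · · · ·
    · · · · · · · · · · · ·
    · · · · · · · · · · · ·
T3:
  degenerate (2·area = 0) — covers nothing

Answer: [[4,1],[5,1],[6,1],[7,1],[1,2],[2,2],[3,2],[4,2],[5,2],[6,2],[7,2],[4,3],[5,3],[6,3],[7,3],[8,3],[7,4],[8,4]]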